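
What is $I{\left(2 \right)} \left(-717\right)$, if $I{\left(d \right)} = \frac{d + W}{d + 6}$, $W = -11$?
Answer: $\frac{6453}{8} \approx 806.63$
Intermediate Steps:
$I{\left(d \right)} = \frac{-11 + d}{6 + d}$ ($I{\left(d \right)} = \frac{d - 11}{d + 6} = \frac{-11 + d}{6 + d}$)
$I{\left(2 \right)} \left(-717\right) = \frac{-11 + 2}{6 + 2} \left(-717\right) = \frac{1}{8} \left(-9\right) \left(-717\right) = \left(- \frac{9}{8}\right) \left(-717\right) = \frac{6453}{8}$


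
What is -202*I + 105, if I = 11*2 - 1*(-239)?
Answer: -52617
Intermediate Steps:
I = 261 (I = 22 + 239 = 261)
-202*I + 105 = -202*261 + 105 = -52722 + 105 = -52617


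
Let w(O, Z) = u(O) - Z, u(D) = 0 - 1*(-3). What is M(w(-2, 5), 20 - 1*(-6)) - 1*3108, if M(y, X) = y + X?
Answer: -3084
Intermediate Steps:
u(D) = 3 (u(D) = 0 + 3 = 3)
w(O, Z) = 3 - Z
M(y, X) = X + y
M(w(-2, 5), 20 - 1*(-6)) - 1*3108 = ((20 - 1*(-6)) + (3 - 1*5)) - 1*3108 = ((20 + 6) + (3 - 5)) - 3108 = (26 - 2) - 3108 = 24 - 3108 = -3084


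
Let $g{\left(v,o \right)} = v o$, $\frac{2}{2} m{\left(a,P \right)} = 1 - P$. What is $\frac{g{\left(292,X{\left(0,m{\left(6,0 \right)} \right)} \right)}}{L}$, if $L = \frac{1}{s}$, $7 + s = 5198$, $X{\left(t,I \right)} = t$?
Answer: $0$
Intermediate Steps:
$m{\left(a,P \right)} = 1 - P$
$g{\left(v,o \right)} = o v$
$s = 5191$ ($s = -7 + 5198 = 5191$)
$L = \frac{1}{5191} \approx 0.00019264$
$\frac{g{\left(292,X{\left(0,m{\left(6,0 \right)} \right)} \right)}}{L} = 0 \cdot 292 \frac{1}{\frac{1}{5191}} = 0 \cdot 5191 = 0$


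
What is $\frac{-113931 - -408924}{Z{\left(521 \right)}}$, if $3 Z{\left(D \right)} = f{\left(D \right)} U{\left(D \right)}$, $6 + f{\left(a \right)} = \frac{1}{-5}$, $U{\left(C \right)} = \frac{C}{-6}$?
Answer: $\frac{26549370}{16151} \approx 1643.8$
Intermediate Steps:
$U{\left(C \right)} = - \frac{C}{6}$ ($U{\left(C \right)} = C \left(- \frac{1}{6}\right) = - \frac{C}{6}$)
$f{\left(a \right)} = - \frac{31}{5}$ ($f{\left(a \right)} = -6 + \frac{1}{-5} = -6 - \frac{1}{5} = - \frac{31}{5}$)
$Z{\left(D \right)} = \frac{31 D}{90}$ ($Z{\left(D \right)} = \frac{\left(- \frac{31}{5}\right) \left(- \frac{D}{6}\right)}{3} = \frac{\frac{31}{30} D}{3} = \frac{31 D}{90}$)
$\frac{-113931 - -408924}{Z{\left(521 \right)}} = \frac{-113931 - -408924}{\frac{31}{90} \cdot 521} = \frac{-113931 + 408924}{\frac{16151}{90}} = 294993 \cdot \frac{90}{16151} = \frac{26549370}{16151}$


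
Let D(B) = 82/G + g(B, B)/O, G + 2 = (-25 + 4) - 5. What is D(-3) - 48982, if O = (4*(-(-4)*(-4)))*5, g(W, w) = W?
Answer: -109726219/2240 ≈ -48985.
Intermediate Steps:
G = -28 (G = -2 + ((-25 + 4) - 5) = -2 + (-21 - 5) = -2 - 26 = -28)
O = -320 (O = (4*(-4*4))*5 = (4*(-16))*5 = -64*5 = -320)
D(B) = -41/14 - B/320 (D(B) = 82/(-28) + B/(-320) = 82*(-1/28) + B*(-1/320) = -41/14 - B/320)
D(-3) - 48982 = (-41/14 - 1/320*(-3)) - 48982 = (-41/14 + 3/320) - 48982 = -6539/2240 - 48982 = -109726219/2240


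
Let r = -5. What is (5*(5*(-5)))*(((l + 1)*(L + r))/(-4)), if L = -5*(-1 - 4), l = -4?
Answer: -1875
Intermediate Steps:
L = 25 (L = -5*(-5) = 25)
(5*(5*(-5)))*(((l + 1)*(L + r))/(-4)) = (5*(5*(-5)))*(((-4 + 1)*(25 - 5))/(-4)) = (5*(-25))*(-3*20*(-1/4)) = -(-7500)*(-1)/4 = -125*15 = -1875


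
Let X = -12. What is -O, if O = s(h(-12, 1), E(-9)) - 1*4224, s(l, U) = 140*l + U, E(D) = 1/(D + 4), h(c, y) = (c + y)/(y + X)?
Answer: 20421/5 ≈ 4084.2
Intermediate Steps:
h(c, y) = (c + y)/(-12 + y) (h(c, y) = (c + y)/(y - 12) = (c + y)/(-12 + y))
E(D) = 1/(4 + D)
s(l, U) = U + 140*l
O = -20421/5 (O = (1/(4 - 9) + 140*((-12 + 1)/(-12 + 1))) - 1*4224 = (1/(-5) + 140*(-11/(-11))) - 4224 = (-⅕ + 140*(-1/11*(-11))) - 4224 = (-⅕ + 140*1) - 4224 = (-⅕ + 140) - 4224 = 699/5 - 4224 = -20421/5 ≈ -4084.2)
-O = -1*(-20421/5) = 20421/5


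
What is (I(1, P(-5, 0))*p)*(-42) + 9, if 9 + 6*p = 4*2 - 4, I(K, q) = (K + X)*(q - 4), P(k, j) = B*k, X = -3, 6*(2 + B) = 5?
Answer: -358/3 ≈ -119.33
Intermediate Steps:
B = -7/6 (B = -2 + (⅙)*5 = -2 + ⅚ = -7/6 ≈ -1.1667)
P(k, j) = -7*k/6
I(K, q) = (-4 + q)*(-3 + K) (I(K, q) = (K - 3)*(q - 4) = (-3 + K)*(-4 + q) = (-4 + q)*(-3 + K))
p = -⅚ (p = -3/2 + (4*2 - 4)/6 = -3/2 + (8 - 4)/6 = -3/2 + (⅙)*4 = -3/2 + ⅔ = -⅚ ≈ -0.83333)
(I(1, P(-5, 0))*p)*(-42) + 9 = ((12 - 4*1 - (-7)*(-5)/2 + 1*(-7/6*(-5)))*(-⅚))*(-42) + 9 = ((12 - 4 - 3*35/6 + 1*(35/6))*(-⅚))*(-42) + 9 = ((12 - 4 - 35/2 + 35/6)*(-⅚))*(-42) + 9 = -11/3*(-⅚)*(-42) + 9 = (55/18)*(-42) + 9 = -385/3 + 9 = -358/3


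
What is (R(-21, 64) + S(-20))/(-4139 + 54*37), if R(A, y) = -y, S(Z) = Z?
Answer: 84/2141 ≈ 0.039234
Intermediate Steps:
(R(-21, 64) + S(-20))/(-4139 + 54*37) = (-1*64 - 20)/(-4139 + 54*37) = (-64 - 20)/(-4139 + 1998) = -84/(-2141) = -84*(-1/2141) = 84/2141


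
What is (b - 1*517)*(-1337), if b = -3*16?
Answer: 755405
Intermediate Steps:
b = -48
(b - 1*517)*(-1337) = (-48 - 1*517)*(-1337) = (-48 - 517)*(-1337) = -565*(-1337) = 755405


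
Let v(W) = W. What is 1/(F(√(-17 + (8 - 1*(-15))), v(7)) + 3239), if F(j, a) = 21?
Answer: 1/3260 ≈ 0.00030675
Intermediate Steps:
1/(F(√(-17 + (8 - 1*(-15))), v(7)) + 3239) = 1/(21 + 3239) = 1/3260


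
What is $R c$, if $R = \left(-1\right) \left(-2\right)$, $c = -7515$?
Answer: $-15030$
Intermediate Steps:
$R = 2$
$R c = 2 \left(-7515\right) = -15030$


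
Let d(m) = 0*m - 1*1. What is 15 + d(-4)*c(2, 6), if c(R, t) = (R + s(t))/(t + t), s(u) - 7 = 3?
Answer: 14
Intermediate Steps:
s(u) = 10 (s(u) = 7 + 3 = 10)
d(m) = -1 (d(m) = 0 - 1 = -1)
c(R, t) = (10 + R)/(2*t) (c(R, t) = (R + 10)/(t + t) = (10 + R)/((2*t)) = (10 + R)*(1/(2*t)) = (10 + R)/(2*t))
15 + d(-4)*c(2, 6) = 15 - (10 + 2)/(2*6) = 15 - 12/(2*6) = 15 - 1*1 = 15 - 1 = 14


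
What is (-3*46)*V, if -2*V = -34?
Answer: -2346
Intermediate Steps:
V = 17 (V = -½*(-34) = 17)
(-3*46)*V = -3*46*17 = -138*17 = -2346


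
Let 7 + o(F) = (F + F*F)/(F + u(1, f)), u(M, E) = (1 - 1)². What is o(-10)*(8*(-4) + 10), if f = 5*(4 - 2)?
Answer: 352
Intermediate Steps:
f = 10 (f = 5*2 = 10)
u(M, E) = 0 (u(M, E) = 0² = 0)
o(F) = -7 + (F + F²)/F (o(F) = -7 + (F + F*F)/(F + 0) = -7 + (F + F²)/F)
o(-10)*(8*(-4) + 10) = (-6 - 10)*(8*(-4) + 10) = -16*(-32 + 10) = -16*(-22) = 352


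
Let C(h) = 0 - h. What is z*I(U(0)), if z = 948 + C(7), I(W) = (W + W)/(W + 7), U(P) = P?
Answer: 0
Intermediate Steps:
C(h) = -h
I(W) = 2*W/(7 + W) (I(W) = (2*W)/(7 + W) = 2*W/(7 + W))
z = 941 (z = 948 - 1*7 = 948 - 7 = 941)
z*I(U(0)) = 941*(2*0/(7 + 0)) = 941*(2*0/7) = 941*(2*0*(⅐)) = 941*0 = 0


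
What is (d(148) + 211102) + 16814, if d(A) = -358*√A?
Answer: 227916 - 716*√37 ≈ 2.2356e+5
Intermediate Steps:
(d(148) + 211102) + 16814 = (-716*√37 + 211102) + 16814 = (211102 - 716*√37) + 16814 = 227916 - 716*√37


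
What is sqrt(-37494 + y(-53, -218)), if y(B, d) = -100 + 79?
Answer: I*sqrt(37515) ≈ 193.69*I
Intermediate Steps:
y(B, d) = -21
sqrt(-37494 + y(-53, -218)) = sqrt(-37494 - 21) = sqrt(-37515) = I*sqrt(37515)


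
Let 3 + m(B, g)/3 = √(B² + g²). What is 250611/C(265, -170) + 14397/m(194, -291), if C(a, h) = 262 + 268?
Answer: 15329680299/32411620 + 465503*√13/122308 ≈ 486.69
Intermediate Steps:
C(a, h) = 530
m(B, g) = -9 + 3*√(B² + g²)
250611/C(265, -170) + 14397/m(194, -291) = 250611/530 + 14397/(-9 + 3*√(194² + (-291)²)) = 250611*(1/530) + 14397/(-9 + 3*√(37636 + 84681)) = 250611/530 + 14397/(-9 + 3*√122317) = 250611/530 + 14397/(-9 + 3*(97*√13)) = 250611/530 + 14397/(-9 + 291*√13)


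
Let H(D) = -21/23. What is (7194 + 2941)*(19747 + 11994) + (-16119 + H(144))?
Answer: 7398615047/23 ≈ 3.2168e+8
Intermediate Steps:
H(D) = -21/23 (H(D) = -21*1/23 = -21/23)
(7194 + 2941)*(19747 + 11994) + (-16119 + H(144)) = (7194 + 2941)*(19747 + 11994) + (-16119 - 21/23) = 10135*31741 - 370758/23 = 321695035 - 370758/23 = 7398615047/23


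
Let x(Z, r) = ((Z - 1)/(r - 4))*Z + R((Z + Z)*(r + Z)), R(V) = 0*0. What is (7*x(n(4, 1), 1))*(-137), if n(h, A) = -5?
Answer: 9590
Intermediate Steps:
R(V) = 0
x(Z, r) = Z*(-1 + Z)/(-4 + r) (x(Z, r) = ((Z - 1)/(r - 4))*Z + 0 = ((-1 + Z)/(-4 + r))*Z + 0 = Z*(-1 + Z)/(-4 + r) + 0 = Z*(-1 + Z)/(-4 + r))
(7*x(n(4, 1), 1))*(-137) = (7*(-5*(-1 - 5)/(-4 + 1)))*(-137) = (7*(-5*(-6)/(-3)))*(-137) = (7*(-5*(-1/3)*(-6)))*(-137) = (7*(-10))*(-137) = -70*(-137) = 9590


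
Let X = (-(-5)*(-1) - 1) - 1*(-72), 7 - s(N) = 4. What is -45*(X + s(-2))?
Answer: -3105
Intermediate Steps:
s(N) = 3 (s(N) = 7 - 1*4 = 7 - 4 = 3)
X = 66 (X = (-5*1 - 1) + 72 = (-5 - 1) + 72 = -6 + 72 = 66)
-45*(X + s(-2)) = -45*(66 + 3) = -45*69 = -3105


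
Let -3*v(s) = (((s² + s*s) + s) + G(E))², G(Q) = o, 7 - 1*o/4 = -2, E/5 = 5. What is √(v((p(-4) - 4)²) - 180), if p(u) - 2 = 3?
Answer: I*√687 ≈ 26.211*I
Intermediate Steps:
E = 25 (E = 5*5 = 25)
p(u) = 5 (p(u) = 2 + 3 = 5)
o = 36 (o = 28 - 4*(-2) = 28 + 8 = 36)
G(Q) = 36
v(s) = -(36 + s + 2*s²)²/3 (v(s) = -(((s² + s*s) + s) + 36)²/3 = -(((s² + s²) + s) + 36)²/3 = -((2*s² + s) + 36)²/3 = -((s + 2*s²) + 36)²/3 = -(36 + s + 2*s²)²/3)
√(v((p(-4) - 4)²) - 180) = √(-(36 + (5 - 4)² + 2*((5 - 4)²)²)²/3 - 180) = √(-(36 + 1² + 2*(1²)²)²/3 - 180) = √(-(36 + 1 + 2*1²)²/3 - 180) = √(-(36 + 1 + 2*1)²/3 - 180) = √(-(36 + 1 + 2)²/3 - 180) = √(-⅓*39² - 180) = √(-⅓*1521 - 180) = √(-507 - 180) = √(-687) = I*√687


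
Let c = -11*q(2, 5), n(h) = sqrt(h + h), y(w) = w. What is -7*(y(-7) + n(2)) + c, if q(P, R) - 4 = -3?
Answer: 24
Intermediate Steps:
q(P, R) = 1 (q(P, R) = 4 - 3 = 1)
n(h) = sqrt(2)*sqrt(h) (n(h) = sqrt(2*h) = sqrt(2)*sqrt(h))
c = -11 (c = -11*1 = -11)
-7*(y(-7) + n(2)) + c = -7*(-7 + sqrt(2)*sqrt(2)) - 11 = -7*(-7 + 2) - 11 = -7*(-5) - 11 = 35 - 11 = 24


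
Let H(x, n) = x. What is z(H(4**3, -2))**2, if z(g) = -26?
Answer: 676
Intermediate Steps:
z(H(4**3, -2))**2 = (-26)**2 = 676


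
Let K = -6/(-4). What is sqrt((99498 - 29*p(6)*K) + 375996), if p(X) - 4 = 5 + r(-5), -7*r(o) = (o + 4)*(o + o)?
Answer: 3*sqrt(10348030)/14 ≈ 689.32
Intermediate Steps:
r(o) = -2*o*(4 + o)/7 (r(o) = -(o + 4)*(o + o)/7 = -(4 + o)*2*o/7 = -2*o*(4 + o)/7)
K = 3/2 (K = -1/4*(-6) = 3/2 ≈ 1.5000)
p(X) = 53/7 (p(X) = 4 + (5 - 2/7*(-5)*(4 - 5)) = 4 + (5 - 2/7*(-5)*(-1)) = 4 + (5 - 10/7) = 4 + 25/7 = 53/7)
sqrt((99498 - 29*p(6)*K) + 375996) = sqrt((99498 - 29*(53/7)*3/2) + 375996) = sqrt((99498 - 1537*3/(7*2)) + 375996) = sqrt((99498 - 1*4611/14) + 375996) = sqrt((99498 - 4611/14) + 375996) = sqrt(1388361/14 + 375996) = sqrt(6652305/14) = 3*sqrt(10348030)/14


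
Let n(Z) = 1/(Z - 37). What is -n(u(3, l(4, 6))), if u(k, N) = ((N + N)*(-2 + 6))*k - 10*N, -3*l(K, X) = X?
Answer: 1/65 ≈ 0.015385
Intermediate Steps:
l(K, X) = -X/3
u(k, N) = -10*N + 8*N*k (u(k, N) = ((2*N)*4)*k - 10*N = (8*N)*k - 10*N = 8*N*k - 10*N = -10*N + 8*N*k)
n(Z) = 1/(-37 + Z)
-n(u(3, l(4, 6))) = -1/(-37 + 2*(-⅓*6)*(-5 + 4*3)) = -1/(-37 + 2*(-2)*(-5 + 12)) = -1/(-37 + 2*(-2)*7) = -1/(-37 - 28) = -1/(-65) = -1*(-1/65) = 1/65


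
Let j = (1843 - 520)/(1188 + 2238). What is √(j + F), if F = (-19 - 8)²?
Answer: 3*√105693242/1142 ≈ 27.007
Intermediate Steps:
F = 729 (F = (-27)² = 729)
j = 441/1142 (j = 1323/3426 = 1323*(1/3426) = 441/1142 ≈ 0.38616)
√(j + F) = √(441/1142 + 729) = √(832959/1142) = 3*√105693242/1142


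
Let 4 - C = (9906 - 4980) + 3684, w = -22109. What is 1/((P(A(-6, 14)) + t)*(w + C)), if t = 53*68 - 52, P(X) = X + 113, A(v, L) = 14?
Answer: -1/113000485 ≈ -8.8495e-9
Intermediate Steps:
P(X) = 113 + X
t = 3552 (t = 3604 - 52 = 3552)
C = -8606 (C = 4 - ((9906 - 4980) + 3684) = 4 - (4926 + 3684) = 4 - 1*8610 = 4 - 8610 = -8606)
1/((P(A(-6, 14)) + t)*(w + C)) = 1/(((113 + 14) + 3552)*(-22109 - 8606)) = 1/((127 + 3552)*(-30715)) = 1/(3679*(-30715)) = 1/(-113000485) = -1/113000485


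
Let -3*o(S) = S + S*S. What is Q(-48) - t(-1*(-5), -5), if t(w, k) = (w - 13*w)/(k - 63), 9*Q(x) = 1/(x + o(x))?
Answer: -108017/122400 ≈ -0.88249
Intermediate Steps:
o(S) = -S/3 - S²/3 (o(S) = -(S + S*S)/3 = -(S + S²)/3 = -S/3 - S²/3)
Q(x) = 1/(9*(x - x*(1 + x)/3))
t(w, k) = -12*w/(-63 + k) (t(w, k) = (-12*w)/(-63 + k) = -12*w/(-63 + k))
Q(-48) - t(-1*(-5), -5) = -⅓/(-48*(-2 - 48)) - (-12)*(-1*(-5))/(-63 - 5) = -⅓*(-1/48)/(-50) - (-12)*5/(-68) = -⅓*(-1/48)*(-1/50) - (-12)*5*(-1)/68 = -1/7200 - 1*15/17 = -1/7200 - 15/17 = -108017/122400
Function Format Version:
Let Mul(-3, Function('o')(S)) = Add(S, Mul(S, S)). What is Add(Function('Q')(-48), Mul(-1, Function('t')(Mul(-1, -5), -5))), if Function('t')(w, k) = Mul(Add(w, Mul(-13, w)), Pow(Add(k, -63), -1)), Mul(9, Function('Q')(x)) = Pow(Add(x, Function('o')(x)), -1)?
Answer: Rational(-108017, 122400) ≈ -0.88249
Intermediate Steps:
Function('o')(S) = Add(Mul(Rational(-1, 3), S), Mul(Rational(-1, 3), Pow(S, 2))) (Function('o')(S) = Mul(Rational(-1, 3), Add(S, Mul(S, S))) = Mul(Rational(-1, 3), Add(S, Pow(S, 2))) = Add(Mul(Rational(-1, 3), S), Mul(Rational(-1, 3), Pow(S, 2))))
Function('Q')(x) = Mul(Rational(1, 9), Pow(Add(x, Mul(Rational(-1, 3), x, Add(1, x))), -1))
Function('t')(w, k) = Mul(-12, w, Pow(Add(-63, k), -1)) (Function('t')(w, k) = Mul(Mul(-12, w), Pow(Add(-63, k), -1)) = Mul(-12, w, Pow(Add(-63, k), -1)))
Add(Function('Q')(-48), Mul(-1, Function('t')(Mul(-1, -5), -5))) = Add(Mul(Rational(-1, 3), Pow(-48, -1), Pow(Add(-2, -48), -1)), Mul(-1, Mul(-12, Mul(-1, -5), Pow(Add(-63, -5), -1)))) = Add(Mul(Rational(-1, 3), Rational(-1, 48), Pow(-50, -1)), Mul(-1, Mul(-12, 5, Pow(-68, -1)))) = Add(Mul(Rational(-1, 3), Rational(-1, 48), Rational(-1, 50)), Mul(-1, Mul(-12, 5, Rational(-1, 68)))) = Add(Rational(-1, 7200), Mul(-1, Rational(15, 17))) = Add(Rational(-1, 7200), Rational(-15, 17)) = Rational(-108017, 122400)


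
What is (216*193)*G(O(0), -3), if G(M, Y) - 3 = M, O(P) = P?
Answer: 125064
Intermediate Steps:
G(M, Y) = 3 + M
(216*193)*G(O(0), -3) = (216*193)*(3 + 0) = 41688*3 = 125064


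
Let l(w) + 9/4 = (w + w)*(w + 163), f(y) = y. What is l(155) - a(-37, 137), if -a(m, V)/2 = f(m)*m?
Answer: 405263/4 ≈ 1.0132e+5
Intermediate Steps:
a(m, V) = -2*m² (a(m, V) = -2*m*m = -2*m²)
l(w) = -9/4 + 2*w*(163 + w) (l(w) = -9/4 + (w + w)*(w + 163) = -9/4 + (2*w)*(163 + w) = -9/4 + 2*w*(163 + w))
l(155) - a(-37, 137) = (-9/4 + 2*155² + 326*155) - (-2)*(-37)² = (-9/4 + 2*24025 + 50530) - (-2)*1369 = (-9/4 + 48050 + 50530) - 1*(-2738) = 394311/4 + 2738 = 405263/4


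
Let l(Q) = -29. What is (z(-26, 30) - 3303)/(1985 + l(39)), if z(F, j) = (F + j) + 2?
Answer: -1099/652 ≈ -1.6856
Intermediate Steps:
z(F, j) = 2 + F + j
(z(-26, 30) - 3303)/(1985 + l(39)) = ((2 - 26 + 30) - 3303)/(1985 - 29) = (6 - 3303)/1956 = -3297*1/1956 = -1099/652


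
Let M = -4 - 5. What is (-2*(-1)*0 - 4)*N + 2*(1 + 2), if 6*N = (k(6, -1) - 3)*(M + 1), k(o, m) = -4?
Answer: -94/3 ≈ -31.333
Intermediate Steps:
M = -9
N = 28/3 (N = ((-4 - 3)*(-9 + 1))/6 = (-7*(-8))/6 = (1/6)*56 = 28/3 ≈ 9.3333)
(-2*(-1)*0 - 4)*N + 2*(1 + 2) = (-2*(-1)*0 - 4)*(28/3) + 2*(1 + 2) = (2*0 - 4)*(28/3) + 2*3 = (0 - 4)*(28/3) + 6 = -4*28/3 + 6 = -112/3 + 6 = -94/3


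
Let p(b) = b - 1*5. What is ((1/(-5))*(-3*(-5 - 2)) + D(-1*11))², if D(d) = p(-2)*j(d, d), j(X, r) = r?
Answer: 132496/25 ≈ 5299.8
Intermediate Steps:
p(b) = -5 + b (p(b) = b - 5 = -5 + b)
D(d) = -7*d (D(d) = (-5 - 2)*d = -7*d)
((1/(-5))*(-3*(-5 - 2)) + D(-1*11))² = ((1/(-5))*(-3*(-5 - 2)) - (-7)*11)² = ((1*(-⅕))*(-3*(-7)) - 7*(-11))² = (-⅕*21 + 77)² = (-21/5 + 77)² = (364/5)² = 132496/25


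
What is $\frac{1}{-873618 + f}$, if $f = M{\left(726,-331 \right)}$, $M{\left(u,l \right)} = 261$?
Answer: $- \frac{1}{873357} \approx -1.145 \cdot 10^{-6}$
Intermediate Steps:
$f = 261$
$\frac{1}{-873618 + f} = \frac{1}{-873618 + 261} = \frac{1}{-873357} = - \frac{1}{873357}$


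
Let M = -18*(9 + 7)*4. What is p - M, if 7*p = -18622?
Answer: -10558/7 ≈ -1508.3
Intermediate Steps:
p = -18622/7 (p = (⅐)*(-18622) = -18622/7 ≈ -2660.3)
M = -1152 (M = -288*4 = -18*64 = -1152)
p - M = -18622/7 - 1*(-1152) = -18622/7 + 1152 = -10558/7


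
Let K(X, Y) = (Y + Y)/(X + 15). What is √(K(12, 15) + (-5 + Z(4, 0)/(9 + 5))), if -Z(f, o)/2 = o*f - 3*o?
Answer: I*√35/3 ≈ 1.972*I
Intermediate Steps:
K(X, Y) = 2*Y/(15 + X) (K(X, Y) = (2*Y)/(15 + X) = 2*Y/(15 + X))
Z(f, o) = 6*o - 2*f*o (Z(f, o) = -2*(o*f - 3*o) = -2*(f*o - 3*o) = -2*(-3*o + f*o) = 6*o - 2*f*o)
√(K(12, 15) + (-5 + Z(4, 0)/(9 + 5))) = √(2*15/(15 + 12) + (-5 + (2*0*(3 - 1*4))/(9 + 5))) = √(2*15/27 + (-5 + (2*0*(3 - 4))/14)) = √(2*15*(1/27) + (-5 + (2*0*(-1))*(1/14))) = √(10/9 + (-5 + 0*(1/14))) = √(10/9 + (-5 + 0)) = √(10/9 - 5) = √(-35/9) = I*√35/3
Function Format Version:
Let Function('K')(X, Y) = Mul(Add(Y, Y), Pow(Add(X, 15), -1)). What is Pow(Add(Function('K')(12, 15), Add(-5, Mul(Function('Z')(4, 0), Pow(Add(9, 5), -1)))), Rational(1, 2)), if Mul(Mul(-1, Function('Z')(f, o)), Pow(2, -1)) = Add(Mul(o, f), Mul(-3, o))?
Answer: Mul(Rational(1, 3), I, Pow(35, Rational(1, 2))) ≈ Mul(1.9720, I)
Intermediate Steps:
Function('K')(X, Y) = Mul(2, Y, Pow(Add(15, X), -1)) (Function('K')(X, Y) = Mul(Mul(2, Y), Pow(Add(15, X), -1)) = Mul(2, Y, Pow(Add(15, X), -1)))
Function('Z')(f, o) = Add(Mul(6, o), Mul(-2, f, o)) (Function('Z')(f, o) = Mul(-2, Add(Mul(o, f), Mul(-3, o))) = Mul(-2, Add(Mul(f, o), Mul(-3, o))) = Mul(-2, Add(Mul(-3, o), Mul(f, o))) = Add(Mul(6, o), Mul(-2, f, o)))
Pow(Add(Function('K')(12, 15), Add(-5, Mul(Function('Z')(4, 0), Pow(Add(9, 5), -1)))), Rational(1, 2)) = Pow(Add(Mul(2, 15, Pow(Add(15, 12), -1)), Add(-5, Mul(Mul(2, 0, Add(3, Mul(-1, 4))), Pow(Add(9, 5), -1)))), Rational(1, 2)) = Pow(Add(Mul(2, 15, Pow(27, -1)), Add(-5, Mul(Mul(2, 0, Add(3, -4)), Pow(14, -1)))), Rational(1, 2)) = Pow(Add(Mul(2, 15, Rational(1, 27)), Add(-5, Mul(Mul(2, 0, -1), Rational(1, 14)))), Rational(1, 2)) = Pow(Add(Rational(10, 9), Add(-5, Mul(0, Rational(1, 14)))), Rational(1, 2)) = Pow(Add(Rational(10, 9), Add(-5, 0)), Rational(1, 2)) = Pow(Add(Rational(10, 9), -5), Rational(1, 2)) = Pow(Rational(-35, 9), Rational(1, 2)) = Mul(Rational(1, 3), I, Pow(35, Rational(1, 2)))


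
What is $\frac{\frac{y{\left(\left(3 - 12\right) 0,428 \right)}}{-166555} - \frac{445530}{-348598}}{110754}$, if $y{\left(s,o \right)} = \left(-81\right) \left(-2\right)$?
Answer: $\frac{12358129379}{1071743197629510} \approx 1.1531 \cdot 10^{-5}$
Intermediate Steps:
$y{\left(s,o \right)} = 162$
$\frac{\frac{y{\left(\left(3 - 12\right) 0,428 \right)}}{-166555} - \frac{445530}{-348598}}{110754} = \frac{\frac{162}{-166555} - \frac{445530}{-348598}}{110754} = \left(162 \left(- \frac{1}{166555}\right) - - \frac{222765}{174299}\right) \frac{1}{110754} = \left(- \frac{162}{166555} + \frac{222765}{174299}\right) \frac{1}{110754} = \frac{37074388137}{29030369945} \cdot \frac{1}{110754} = \frac{12358129379}{1071743197629510}$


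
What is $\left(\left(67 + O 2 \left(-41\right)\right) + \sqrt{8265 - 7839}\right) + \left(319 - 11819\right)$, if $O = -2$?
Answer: $-11269 + \sqrt{426} \approx -11248.0$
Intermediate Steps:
$\left(\left(67 + O 2 \left(-41\right)\right) + \sqrt{8265 - 7839}\right) + \left(319 - 11819\right) = \left(\left(67 + \left(-2\right) 2 \left(-41\right)\right) + \sqrt{8265 - 7839}\right) + \left(319 - 11819\right) = \left(\left(67 - -164\right) + \sqrt{426}\right) - 11500 = \left(\left(67 + 164\right) + \sqrt{426}\right) - 11500 = \left(231 + \sqrt{426}\right) - 11500 = -11269 + \sqrt{426}$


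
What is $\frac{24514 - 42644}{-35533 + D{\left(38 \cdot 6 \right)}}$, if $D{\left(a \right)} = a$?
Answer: $\frac{3626}{7061} \approx 0.51353$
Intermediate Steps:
$\frac{24514 - 42644}{-35533 + D{\left(38 \cdot 6 \right)}} = \frac{24514 - 42644}{-35533 + 38 \cdot 6} = - \frac{18130}{-35533 + 228} = - \frac{18130}{-35305} = \left(-18130\right) \left(- \frac{1}{35305}\right) = \frac{3626}{7061}$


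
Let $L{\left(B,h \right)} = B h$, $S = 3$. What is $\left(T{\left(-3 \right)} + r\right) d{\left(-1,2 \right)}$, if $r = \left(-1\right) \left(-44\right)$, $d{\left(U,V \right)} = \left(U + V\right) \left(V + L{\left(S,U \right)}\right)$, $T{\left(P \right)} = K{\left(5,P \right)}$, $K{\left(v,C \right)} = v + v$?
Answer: $-54$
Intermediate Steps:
$K{\left(v,C \right)} = 2 v$
$T{\left(P \right)} = 10$ ($T{\left(P \right)} = 2 \cdot 5 = 10$)
$d{\left(U,V \right)} = \left(U + V\right) \left(V + 3 U\right)$
$r = 44$
$\left(T{\left(-3 \right)} + r\right) d{\left(-1,2 \right)} = \left(10 + 44\right) \left(2^{2} + 3 \left(-1\right)^{2} + 4 \left(-1\right) 2\right) = 54 \left(4 + 3 \cdot 1 - 8\right) = 54 \left(4 + 3 - 8\right) = 54 \left(-1\right) = -54$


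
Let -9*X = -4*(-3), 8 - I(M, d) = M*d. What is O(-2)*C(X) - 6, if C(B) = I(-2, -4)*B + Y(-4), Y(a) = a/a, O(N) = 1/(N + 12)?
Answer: -59/10 ≈ -5.9000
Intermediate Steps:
O(N) = 1/(12 + N)
I(M, d) = 8 - M*d
Y(a) = 1
X = -4/3 (X = -(-4)*(-3)/9 = -⅑*12 = -4/3 ≈ -1.3333)
C(B) = 1 (C(B) = (8 - 1*(-2)*(-4))*B + 1 = (8 - 8)*B + 1 = 0*B + 1 = 0 + 1 = 1)
O(-2)*C(X) - 6 = 1/(12 - 2) - 6 = 1/10 - 6 = (⅒)*1 - 6 = ⅒ - 6 = -59/10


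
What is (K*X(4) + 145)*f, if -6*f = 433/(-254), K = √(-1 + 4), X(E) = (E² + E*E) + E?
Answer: 62785/1524 + 1299*√3/127 ≈ 58.914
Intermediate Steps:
X(E) = E + 2*E² (X(E) = (E² + E²) + E = 2*E² + E = E + 2*E²)
K = √3 ≈ 1.7320
f = 433/1524 (f = -433/(6*(-254)) = -433*(-1)/(6*254) = -⅙*(-433/254) = 433/1524 ≈ 0.28412)
(K*X(4) + 145)*f = (√3*(4*(1 + 2*4)) + 145)*(433/1524) = (√3*(4*(1 + 8)) + 145)*(433/1524) = (√3*(4*9) + 145)*(433/1524) = (√3*36 + 145)*(433/1524) = (36*√3 + 145)*(433/1524) = (145 + 36*√3)*(433/1524) = 62785/1524 + 1299*√3/127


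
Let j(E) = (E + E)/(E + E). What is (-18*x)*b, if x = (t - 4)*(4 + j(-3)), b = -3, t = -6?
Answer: -2700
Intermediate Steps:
j(E) = 1 (j(E) = (2*E)/((2*E)) = (2*E)*(1/(2*E)) = 1)
x = -50 (x = (-6 - 4)*(4 + 1) = -10*5 = -50)
(-18*x)*b = -18*(-50)*(-3) = 900*(-3) = -2700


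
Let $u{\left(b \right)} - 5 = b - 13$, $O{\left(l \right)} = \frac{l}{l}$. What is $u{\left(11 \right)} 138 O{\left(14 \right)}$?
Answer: $414$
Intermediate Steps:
$O{\left(l \right)} = 1$
$u{\left(b \right)} = -8 + b$ ($u{\left(b \right)} = 5 + \left(b - 13\right) = 5 + \left(-13 + b\right) = -8 + b$)
$u{\left(11 \right)} 138 O{\left(14 \right)} = \left(-8 + 11\right) 138 \cdot 1 = 3 \cdot 138 \cdot 1 = 414 \cdot 1 = 414$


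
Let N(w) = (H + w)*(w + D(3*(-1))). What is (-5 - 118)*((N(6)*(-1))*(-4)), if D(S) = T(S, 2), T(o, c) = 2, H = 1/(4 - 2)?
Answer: -25584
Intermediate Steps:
H = 1/2 ≈ 0.50000
D(S) = 2
N(w) = (1/2 + w)*(2 + w) (N(w) = (1/2 + w)*(w + 2) = (1/2 + w)*(2 + w))
(-5 - 118)*((N(6)*(-1))*(-4)) = (-5 - 118)*(((1 + 6**2 + (5/2)*6)*(-1))*(-4)) = -123*(1 + 36 + 15)*(-1)*(-4) = -123*52*(-1)*(-4) = -(-6396)*(-4) = -123*208 = -25584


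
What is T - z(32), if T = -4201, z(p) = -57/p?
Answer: -134375/32 ≈ -4199.2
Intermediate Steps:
T - z(32) = -4201 - (-57)/32 = -4201 - 1*(-57/32) = -4201 + 57/32 = -134375/32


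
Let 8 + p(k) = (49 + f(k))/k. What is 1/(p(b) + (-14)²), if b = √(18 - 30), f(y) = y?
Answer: 6*I/(7*(7*√3 + 162*I)) ≈ 0.0052615 + 0.00039378*I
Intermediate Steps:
b = 2*I*√3 (b = √(-12) = 2*I*√3 ≈ 3.4641*I)
p(k) = -8 + (49 + k)/k
1/(p(b) + (-14)²) = 1/((-7 + 49/((2*I*√3))) + (-14)²) = 1/((-7 + 49*(-I*√3/6)) + 196) = 1/((-7 - 49*I*√3/6) + 196) = 1/(189 - 49*I*√3/6)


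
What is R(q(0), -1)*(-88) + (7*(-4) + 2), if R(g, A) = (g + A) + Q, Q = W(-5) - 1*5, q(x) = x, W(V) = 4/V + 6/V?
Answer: 678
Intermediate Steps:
W(V) = 10/V
Q = -7 (Q = 10/(-5) - 1*5 = 10*(-⅕) - 5 = -2 - 5 = -7)
R(g, A) = -7 + A + g (R(g, A) = (g + A) - 7 = (A + g) - 7 = -7 + A + g)
R(q(0), -1)*(-88) + (7*(-4) + 2) = (-7 - 1 + 0)*(-88) + (7*(-4) + 2) = -8*(-88) + (-28 + 2) = 704 - 26 = 678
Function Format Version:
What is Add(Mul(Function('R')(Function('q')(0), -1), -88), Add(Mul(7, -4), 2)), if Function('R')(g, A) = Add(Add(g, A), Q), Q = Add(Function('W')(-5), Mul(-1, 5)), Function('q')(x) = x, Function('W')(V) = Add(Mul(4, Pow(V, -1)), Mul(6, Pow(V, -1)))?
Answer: 678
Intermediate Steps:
Function('W')(V) = Mul(10, Pow(V, -1))
Q = -7 (Q = Add(Mul(10, Pow(-5, -1)), Mul(-1, 5)) = Add(Mul(10, Rational(-1, 5)), -5) = Add(-2, -5) = -7)
Function('R')(g, A) = Add(-7, A, g) (Function('R')(g, A) = Add(Add(g, A), -7) = Add(Add(A, g), -7) = Add(-7, A, g))
Add(Mul(Function('R')(Function('q')(0), -1), -88), Add(Mul(7, -4), 2)) = Add(Mul(Add(-7, -1, 0), -88), Add(Mul(7, -4), 2)) = Add(Mul(-8, -88), Add(-28, 2)) = Add(704, -26) = 678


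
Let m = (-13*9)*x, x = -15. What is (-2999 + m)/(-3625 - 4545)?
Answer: 622/4085 ≈ 0.15226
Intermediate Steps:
m = 1755 (m = -13*9*(-15) = -117*(-15) = 1755)
(-2999 + m)/(-3625 - 4545) = (-2999 + 1755)/(-3625 - 4545) = -1244/(-8170) = -1244*(-1/8170) = 622/4085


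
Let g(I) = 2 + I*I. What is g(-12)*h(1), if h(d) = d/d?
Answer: 146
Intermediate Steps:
h(d) = 1
g(I) = 2 + I²
g(-12)*h(1) = (2 + (-12)²)*1 = (2 + 144)*1 = 146*1 = 146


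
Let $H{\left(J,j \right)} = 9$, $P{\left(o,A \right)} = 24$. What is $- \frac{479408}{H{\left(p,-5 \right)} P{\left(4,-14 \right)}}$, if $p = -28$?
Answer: $- \frac{59926}{27} \approx -2219.5$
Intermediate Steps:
$- \frac{479408}{H{\left(p,-5 \right)} P{\left(4,-14 \right)}} = - \frac{479408}{9 \cdot 24} = - \frac{479408}{216} = \left(-479408\right) \frac{1}{216} = - \frac{59926}{27}$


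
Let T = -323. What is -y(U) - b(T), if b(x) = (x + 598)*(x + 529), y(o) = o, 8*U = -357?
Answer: -452843/8 ≈ -56605.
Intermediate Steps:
U = -357/8 (U = (⅛)*(-357) = -357/8 ≈ -44.625)
b(x) = (529 + x)*(598 + x) (b(x) = (598 + x)*(529 + x) = (529 + x)*(598 + x))
-y(U) - b(T) = -1*(-357/8) - (316342 + (-323)² + 1127*(-323)) = 357/8 - (316342 + 104329 - 364021) = 357/8 - 1*56650 = 357/8 - 56650 = -452843/8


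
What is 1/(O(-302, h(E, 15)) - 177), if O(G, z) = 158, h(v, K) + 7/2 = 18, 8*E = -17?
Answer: -1/19 ≈ -0.052632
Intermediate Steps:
E = -17/8 (E = (1/8)*(-17) = -17/8 ≈ -2.1250)
h(v, K) = 29/2 (h(v, K) = -7/2 + 18 = 29/2)
1/(O(-302, h(E, 15)) - 177) = 1/(158 - 177) = 1/(-19) = -1/19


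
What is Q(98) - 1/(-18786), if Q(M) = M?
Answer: 1841029/18786 ≈ 98.000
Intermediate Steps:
Q(98) - 1/(-18786) = 98 - 1/(-18786) = 98 - 1*(-1/18786) = 98 + 1/18786 = 1841029/18786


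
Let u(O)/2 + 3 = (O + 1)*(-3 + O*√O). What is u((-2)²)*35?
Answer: 1540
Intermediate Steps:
u(O) = -6 + 2*(1 + O)*(-3 + O^(3/2)) (u(O) = -6 + 2*((O + 1)*(-3 + O*√O)) = -6 + 2*((1 + O)*(-3 + O^(3/2))) = -6 + 2*(1 + O)*(-3 + O^(3/2)))
u((-2)²)*35 = (-12 - 6*(-2)² + 2*((-2)²)^(3/2) + 2*((-2)²)^(5/2))*35 = (-12 - 6*4 + 2*4^(3/2) + 2*4^(5/2))*35 = (-12 - 24 + 2*8 + 2*32)*35 = (-12 - 24 + 16 + 64)*35 = 44*35 = 1540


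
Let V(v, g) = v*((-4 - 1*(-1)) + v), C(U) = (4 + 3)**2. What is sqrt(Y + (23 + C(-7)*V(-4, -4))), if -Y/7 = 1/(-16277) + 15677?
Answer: 17*I*sqrt(99324353733)/16277 ≈ 329.16*I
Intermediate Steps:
C(U) = 49 (C(U) = 7**2 = 49)
V(v, g) = v*(-3 + v) (V(v, g) = v*((-4 + 1) + v) = v*(-3 + v))
Y = -1786221696/16277 (Y = -7*(1/(-16277) + 15677) = -7*(-1/16277 + 15677) = -7*255174528/16277 = -1786221696/16277 ≈ -1.0974e+5)
sqrt(Y + (23 + C(-7)*V(-4, -4))) = sqrt(-1786221696/16277 + (23 + 49*(-4*(-3 - 4)))) = sqrt(-1786221696/16277 + (23 + 49*(-4*(-7)))) = sqrt(-1786221696/16277 + (23 + 49*28)) = sqrt(-1786221696/16277 + (23 + 1372)) = sqrt(-1786221696/16277 + 1395) = sqrt(-1763515281/16277) = 17*I*sqrt(99324353733)/16277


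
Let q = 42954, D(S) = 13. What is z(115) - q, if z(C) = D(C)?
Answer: -42941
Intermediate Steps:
z(C) = 13
z(115) - q = 13 - 1*42954 = 13 - 42954 = -42941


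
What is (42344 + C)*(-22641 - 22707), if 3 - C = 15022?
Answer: -1239134100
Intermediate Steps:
C = -15019 (C = 3 - 1*15022 = 3 - 15022 = -15019)
(42344 + C)*(-22641 - 22707) = (42344 - 15019)*(-22641 - 22707) = 27325*(-45348) = -1239134100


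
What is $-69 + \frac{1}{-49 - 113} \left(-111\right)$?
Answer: $- \frac{3689}{54} \approx -68.315$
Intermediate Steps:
$-69 + \frac{1}{-49 - 113} \left(-111\right) = -69 + \frac{1}{-162} \left(-111\right) = -69 - - \frac{37}{54} = -69 + \frac{37}{54} = - \frac{3689}{54}$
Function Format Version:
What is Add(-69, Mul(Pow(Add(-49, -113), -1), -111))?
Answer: Rational(-3689, 54) ≈ -68.315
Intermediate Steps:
Add(-69, Mul(Pow(Add(-49, -113), -1), -111)) = Add(-69, Mul(Pow(-162, -1), -111)) = Add(-69, Mul(Rational(-1, 162), -111)) = Add(-69, Rational(37, 54)) = Rational(-3689, 54)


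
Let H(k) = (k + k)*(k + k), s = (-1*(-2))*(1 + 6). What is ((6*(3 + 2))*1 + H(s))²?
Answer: 662596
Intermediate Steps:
s = 14 (s = 2*7 = 14)
H(k) = 4*k² (H(k) = (2*k)*(2*k) = 4*k²)
((6*(3 + 2))*1 + H(s))² = ((6*(3 + 2))*1 + 4*14²)² = ((6*5)*1 + 4*196)² = (30*1 + 784)² = (30 + 784)² = 814² = 662596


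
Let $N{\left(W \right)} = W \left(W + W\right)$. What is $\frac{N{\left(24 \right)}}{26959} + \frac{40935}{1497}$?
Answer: $\frac{368430403}{13452541} \approx 27.387$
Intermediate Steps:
$N{\left(W \right)} = 2 W^{2}$ ($N{\left(W \right)} = W 2 W = 2 W^{2}$)
$\frac{N{\left(24 \right)}}{26959} + \frac{40935}{1497} = \frac{2 \cdot 24^{2}}{26959} + \frac{40935}{1497} = 2 \cdot 576 \cdot \frac{1}{26959} + 40935 \cdot \frac{1}{1497} = 1152 \cdot \frac{1}{26959} + \frac{13645}{499} = \frac{1152}{26959} + \frac{13645}{499} = \frac{368430403}{13452541}$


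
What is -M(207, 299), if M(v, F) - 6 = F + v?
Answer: -512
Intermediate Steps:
M(v, F) = 6 + F + v (M(v, F) = 6 + (F + v) = 6 + F + v)
-M(207, 299) = -(6 + 299 + 207) = -1*512 = -512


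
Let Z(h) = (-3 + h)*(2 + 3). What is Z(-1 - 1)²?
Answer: 625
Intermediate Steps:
Z(h) = -15 + 5*h (Z(h) = (-3 + h)*5 = -15 + 5*h)
Z(-1 - 1)² = (-15 + 5*(-1 - 1))² = (-15 + 5*(-2))² = (-15 - 10)² = (-25)² = 625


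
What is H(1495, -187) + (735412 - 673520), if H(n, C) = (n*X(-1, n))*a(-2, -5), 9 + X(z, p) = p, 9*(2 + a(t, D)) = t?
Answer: -43874372/9 ≈ -4.8749e+6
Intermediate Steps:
a(t, D) = -2 + t/9
X(z, p) = -9 + p
H(n, C) = -20*n*(-9 + n)/9 (H(n, C) = (n*(-9 + n))*(-2 + (⅑)*(-2)) = (n*(-9 + n))*(-2 - 2/9) = (n*(-9 + n))*(-20/9) = -20*n*(-9 + n)/9)
H(1495, -187) + (735412 - 673520) = (20/9)*1495*(9 - 1*1495) + (735412 - 673520) = (20/9)*1495*(9 - 1495) + 61892 = (20/9)*1495*(-1486) + 61892 = -44431400/9 + 61892 = -43874372/9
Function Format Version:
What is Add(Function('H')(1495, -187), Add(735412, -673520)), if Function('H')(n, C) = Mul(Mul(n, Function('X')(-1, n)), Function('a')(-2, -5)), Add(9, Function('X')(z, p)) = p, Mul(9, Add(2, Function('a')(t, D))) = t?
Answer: Rational(-43874372, 9) ≈ -4.8749e+6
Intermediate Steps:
Function('a')(t, D) = Add(-2, Mul(Rational(1, 9), t))
Function('X')(z, p) = Add(-9, p)
Function('H')(n, C) = Mul(Rational(-20, 9), n, Add(-9, n)) (Function('H')(n, C) = Mul(Mul(n, Add(-9, n)), Add(-2, Mul(Rational(1, 9), -2))) = Mul(Mul(n, Add(-9, n)), Add(-2, Rational(-2, 9))) = Mul(Mul(n, Add(-9, n)), Rational(-20, 9)) = Mul(Rational(-20, 9), n, Add(-9, n)))
Add(Function('H')(1495, -187), Add(735412, -673520)) = Add(Mul(Rational(20, 9), 1495, Add(9, Mul(-1, 1495))), Add(735412, -673520)) = Add(Mul(Rational(20, 9), 1495, Add(9, -1495)), 61892) = Add(Mul(Rational(20, 9), 1495, -1486), 61892) = Add(Rational(-44431400, 9), 61892) = Rational(-43874372, 9)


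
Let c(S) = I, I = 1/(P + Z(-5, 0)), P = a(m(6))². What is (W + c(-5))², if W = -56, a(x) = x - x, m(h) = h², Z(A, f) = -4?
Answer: 50625/16 ≈ 3164.1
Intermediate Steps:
a(x) = 0
P = 0 (P = 0² = 0)
I = -¼ (I = 1/(0 - 4) = 1/(-4) = -¼ ≈ -0.25000)
c(S) = -¼
(W + c(-5))² = (-56 - ¼)² = (-225/4)² = 50625/16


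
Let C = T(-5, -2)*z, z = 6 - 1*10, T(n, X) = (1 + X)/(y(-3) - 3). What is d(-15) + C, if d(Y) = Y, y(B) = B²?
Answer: -43/3 ≈ -14.333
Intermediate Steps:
T(n, X) = ⅙ + X/6 (T(n, X) = (1 + X)/((-3)² - 3) = (1 + X)/(9 - 3) = (1 + X)/6 = (1 + X)*(⅙) = ⅙ + X/6)
z = -4 (z = 6 - 10 = -4)
C = ⅔ (C = (⅙ + (⅙)*(-2))*(-4) = (⅙ - ⅓)*(-4) = -⅙*(-4) = ⅔ ≈ 0.66667)
d(-15) + C = -15 + ⅔ = -43/3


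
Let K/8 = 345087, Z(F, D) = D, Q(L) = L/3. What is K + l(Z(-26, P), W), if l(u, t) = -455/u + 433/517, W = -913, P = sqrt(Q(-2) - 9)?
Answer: 1427280265/517 + 455*I*sqrt(87)/29 ≈ 2.7607e+6 + 146.34*I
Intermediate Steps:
Q(L) = L/3 (Q(L) = L*(1/3) = L/3)
P = I*sqrt(87)/3 (P = sqrt((1/3)*(-2) - 9) = sqrt(-2/3 - 9) = sqrt(-29/3) = I*sqrt(87)/3 ≈ 3.1091*I)
l(u, t) = 433/517 - 455/u (l(u, t) = -455/u + 433*(1/517) = -455/u + 433/517 = 433/517 - 455/u)
K = 2760696 (K = 8*345087 = 2760696)
K + l(Z(-26, P), W) = 2760696 + (433/517 - 455*(-I*sqrt(87)/29)) = 2760696 + (433/517 - (-455)*I*sqrt(87)/29) = 2760696 + (433/517 + 455*I*sqrt(87)/29) = 1427280265/517 + 455*I*sqrt(87)/29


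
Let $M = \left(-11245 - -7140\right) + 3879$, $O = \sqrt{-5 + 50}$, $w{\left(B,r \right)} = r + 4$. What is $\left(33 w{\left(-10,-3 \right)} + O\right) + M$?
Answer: $-193 + 3 \sqrt{5} \approx -186.29$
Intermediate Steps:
$w{\left(B,r \right)} = 4 + r$
$O = 3 \sqrt{5}$ ($O = \sqrt{45} = 3 \sqrt{5} \approx 6.7082$)
$M = -226$ ($M = \left(-11245 + 7140\right) + 3879 = -4105 + 3879 = -226$)
$\left(33 w{\left(-10,-3 \right)} + O\right) + M = \left(33 \left(4 - 3\right) + 3 \sqrt{5}\right) - 226 = \left(33 \cdot 1 + 3 \sqrt{5}\right) - 226 = \left(33 + 3 \sqrt{5}\right) - 226 = -193 + 3 \sqrt{5}$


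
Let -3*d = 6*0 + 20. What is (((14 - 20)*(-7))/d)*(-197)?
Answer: 12411/10 ≈ 1241.1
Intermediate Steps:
d = -20/3 (d = -(6*0 + 20)/3 = -(0 + 20)/3 = -⅓*20 = -20/3 ≈ -6.6667)
(((14 - 20)*(-7))/d)*(-197) = (((14 - 20)*(-7))/(-20/3))*(-197) = (-6*(-7)*(-3/20))*(-197) = (42*(-3/20))*(-197) = -63/10*(-197) = 12411/10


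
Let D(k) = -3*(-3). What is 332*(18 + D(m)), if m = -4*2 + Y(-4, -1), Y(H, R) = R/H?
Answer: 8964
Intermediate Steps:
m = -31/4 (m = -4*2 - 1/(-4) = -8 - 1*(-¼) = -8 + ¼ = -31/4 ≈ -7.7500)
D(k) = 9
332*(18 + D(m)) = 332*(18 + 9) = 332*27 = 8964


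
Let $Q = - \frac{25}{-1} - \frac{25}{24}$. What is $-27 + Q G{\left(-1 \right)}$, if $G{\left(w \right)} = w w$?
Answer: $- \frac{73}{24} \approx -3.0417$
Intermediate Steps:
$G{\left(w \right)} = w^{2}$
$Q = \frac{575}{24}$ ($Q = \left(-25\right) \left(-1\right) - \frac{25}{24} = 25 - \frac{25}{24} = \frac{575}{24} \approx 23.958$)
$-27 + Q G{\left(-1 \right)} = -27 + \frac{575 \left(-1\right)^{2}}{24} = -27 + \frac{575}{24} \cdot 1 = -27 + \frac{575}{24} = - \frac{73}{24}$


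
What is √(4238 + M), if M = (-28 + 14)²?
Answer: √4434 ≈ 66.588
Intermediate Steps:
M = 196 (M = (-14)² = 196)
√(4238 + M) = √(4238 + 196) = √4434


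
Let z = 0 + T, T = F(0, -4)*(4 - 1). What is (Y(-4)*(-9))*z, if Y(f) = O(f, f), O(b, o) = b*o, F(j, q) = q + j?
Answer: 1728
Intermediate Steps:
F(j, q) = j + q
T = -12 (T = (0 - 4)*(4 - 1) = -4*3 = -12)
z = -12 (z = 0 - 12 = -12)
Y(f) = f² (Y(f) = f*f = f²)
(Y(-4)*(-9))*z = ((-4)²*(-9))*(-12) = (16*(-9))*(-12) = -144*(-12) = 1728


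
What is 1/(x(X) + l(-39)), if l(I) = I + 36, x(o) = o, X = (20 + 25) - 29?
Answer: 1/13 ≈ 0.076923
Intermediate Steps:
X = 16 (X = 45 - 29 = 16)
l(I) = 36 + I
1/(x(X) + l(-39)) = 1/(16 + (36 - 39)) = 1/(16 - 3) = 1/13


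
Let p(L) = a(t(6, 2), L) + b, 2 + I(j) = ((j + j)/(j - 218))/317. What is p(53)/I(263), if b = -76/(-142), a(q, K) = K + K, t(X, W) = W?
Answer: -26975115/497071 ≈ -54.268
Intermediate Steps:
a(q, K) = 2*K
I(j) = -2 + 2*j/(317*(-218 + j)) (I(j) = -2 + ((j + j)/(j - 218))/317 = -2 + ((2*j)/(-218 + j))*(1/317) = -2 + (2*j/(-218 + j))*(1/317) = -2 + 2*j/(317*(-218 + j)))
b = 38/71 (b = -76*(-1/142) = 38/71 ≈ 0.53521)
p(L) = 38/71 + 2*L (p(L) = 2*L + 38/71 = 38/71 + 2*L)
p(53)/I(263) = (38/71 + 2*53)/((4*(34553 - 158*263)/(317*(-218 + 263)))) = (38/71 + 106)/(((4/317)*(34553 - 41554)/45)) = 7564/(71*(((4/317)*(1/45)*(-7001)))) = 7564/(71*(-28004/14265)) = (7564/71)*(-14265/28004) = -26975115/497071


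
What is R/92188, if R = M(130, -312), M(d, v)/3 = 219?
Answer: 657/92188 ≈ 0.0071267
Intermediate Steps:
M(d, v) = 657 (M(d, v) = 3*219 = 657)
R = 657
R/92188 = 657/92188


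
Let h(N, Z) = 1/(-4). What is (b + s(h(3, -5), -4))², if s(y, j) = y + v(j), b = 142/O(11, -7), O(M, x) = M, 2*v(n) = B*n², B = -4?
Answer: 724201/1936 ≈ 374.07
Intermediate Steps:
v(n) = -2*n² (v(n) = (-4*n²)/2 = -2*n²)
b = 142/11 ≈ 12.909
h(N, Z) = -¼
s(y, j) = y - 2*j²
(b + s(h(3, -5), -4))² = (142/11 + (-¼ - 2*(-4)²))² = (142/11 + (-¼ - 2*16))² = (142/11 + (-¼ - 32))² = (142/11 - 129/4)² = (-851/44)² = 724201/1936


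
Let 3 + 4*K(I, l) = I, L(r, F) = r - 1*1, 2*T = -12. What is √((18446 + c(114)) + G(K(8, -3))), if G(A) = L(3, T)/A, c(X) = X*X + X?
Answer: 18*√2435/5 ≈ 177.64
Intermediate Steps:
T = -6 (T = (½)*(-12) = -6)
L(r, F) = -1 + r (L(r, F) = r - 1 = -1 + r)
K(I, l) = -¾ + I/4
c(X) = X + X² (c(X) = X² + X = X + X²)
G(A) = 2/A (G(A) = (-1 + 3)/A = 2/A)
√((18446 + c(114)) + G(K(8, -3))) = √((18446 + 114*(1 + 114)) + 2/(-¾ + (¼)*8)) = √((18446 + 114*115) + 2/(-¾ + 2)) = √((18446 + 13110) + 2/(5/4)) = √(31556 + 2*(⅘)) = √(31556 + 8/5) = √(157788/5) = 18*√2435/5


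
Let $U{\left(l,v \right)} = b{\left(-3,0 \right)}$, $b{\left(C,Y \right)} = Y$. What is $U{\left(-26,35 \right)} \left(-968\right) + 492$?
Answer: $492$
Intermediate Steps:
$U{\left(l,v \right)} = 0$
$U{\left(-26,35 \right)} \left(-968\right) + 492 = 0 \left(-968\right) + 492 = 0 + 492 = 492$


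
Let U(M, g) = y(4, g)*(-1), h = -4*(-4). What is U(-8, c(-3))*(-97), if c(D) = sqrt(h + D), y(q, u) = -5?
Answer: -485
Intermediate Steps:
h = 16
c(D) = sqrt(16 + D)
U(M, g) = 5 (U(M, g) = -5*(-1) = 5)
U(-8, c(-3))*(-97) = 5*(-97) = -485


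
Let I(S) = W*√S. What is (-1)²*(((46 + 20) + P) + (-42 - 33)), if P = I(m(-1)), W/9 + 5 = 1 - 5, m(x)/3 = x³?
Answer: -9 - 81*I*√3 ≈ -9.0 - 140.3*I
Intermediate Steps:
m(x) = 3*x³
W = -81 (W = -45 + 9*(1 - 5) = -45 + 9*(-4) = -45 - 36 = -81)
I(S) = -81*√S
P = -81*I*√3 ≈ -140.3*I
(-1)²*(((46 + 20) + P) + (-42 - 33)) = (-1)²*(((46 + 20) - 81*I*√3) + (-42 - 33)) = 1*((66 - 81*I*√3) - 75) = 1*(-9 - 81*I*√3) = -9 - 81*I*√3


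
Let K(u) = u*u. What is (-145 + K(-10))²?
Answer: 2025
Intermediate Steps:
K(u) = u²
(-145 + K(-10))² = (-145 + (-10)²)² = (-145 + 100)² = (-45)² = 2025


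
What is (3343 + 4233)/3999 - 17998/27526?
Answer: 68281487/55038237 ≈ 1.2406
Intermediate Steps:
(3343 + 4233)/3999 - 17998/27526 = 7576*(1/3999) - 17998*1/27526 = 7576/3999 - 8999/13763 = 68281487/55038237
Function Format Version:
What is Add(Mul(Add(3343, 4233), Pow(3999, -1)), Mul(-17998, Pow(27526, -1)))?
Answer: Rational(68281487, 55038237) ≈ 1.2406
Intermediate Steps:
Add(Mul(Add(3343, 4233), Pow(3999, -1)), Mul(-17998, Pow(27526, -1))) = Add(Mul(7576, Rational(1, 3999)), Mul(-17998, Rational(1, 27526))) = Add(Rational(7576, 3999), Rational(-8999, 13763)) = Rational(68281487, 55038237)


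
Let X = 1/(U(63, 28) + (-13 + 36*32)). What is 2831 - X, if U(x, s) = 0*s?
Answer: 3224508/1139 ≈ 2831.0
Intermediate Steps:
U(x, s) = 0
X = 1/1139 (X = 1/(0 + (-13 + 36*32)) = 1/(0 + (-13 + 1152)) = 1/(0 + 1139) = 1/1139 ≈ 0.00087796)
2831 - X = 2831 - 1*1/1139 = 2831 - 1/1139 = 3224508/1139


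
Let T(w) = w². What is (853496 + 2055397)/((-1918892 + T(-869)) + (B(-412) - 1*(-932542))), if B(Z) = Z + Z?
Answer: -2908893/232013 ≈ -12.538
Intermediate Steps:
B(Z) = 2*Z
(853496 + 2055397)/((-1918892 + T(-869)) + (B(-412) - 1*(-932542))) = (853496 + 2055397)/((-1918892 + (-869)²) + (2*(-412) - 1*(-932542))) = 2908893/((-1918892 + 755161) + (-824 + 932542)) = 2908893/(-1163731 + 931718) = 2908893/(-232013) = 2908893*(-1/232013) = -2908893/232013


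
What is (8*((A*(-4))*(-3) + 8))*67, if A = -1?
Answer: -2144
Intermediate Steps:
(8*((A*(-4))*(-3) + 8))*67 = (8*(-1*(-4)*(-3) + 8))*67 = (8*(4*(-3) + 8))*67 = (8*(-12 + 8))*67 = (8*(-4))*67 = -32*67 = -2144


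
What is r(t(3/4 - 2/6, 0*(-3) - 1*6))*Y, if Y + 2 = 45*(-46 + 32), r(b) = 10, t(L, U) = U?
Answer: -6320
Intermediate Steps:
Y = -632 (Y = -2 + 45*(-46 + 32) = -2 + 45*(-14) = -2 - 630 = -632)
r(t(3/4 - 2/6, 0*(-3) - 1*6))*Y = 10*(-632) = -6320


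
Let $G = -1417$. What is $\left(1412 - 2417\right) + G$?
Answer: $-2422$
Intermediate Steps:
$\left(1412 - 2417\right) + G = \left(1412 - 2417\right) - 1417 = -1005 - 1417 = -2422$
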